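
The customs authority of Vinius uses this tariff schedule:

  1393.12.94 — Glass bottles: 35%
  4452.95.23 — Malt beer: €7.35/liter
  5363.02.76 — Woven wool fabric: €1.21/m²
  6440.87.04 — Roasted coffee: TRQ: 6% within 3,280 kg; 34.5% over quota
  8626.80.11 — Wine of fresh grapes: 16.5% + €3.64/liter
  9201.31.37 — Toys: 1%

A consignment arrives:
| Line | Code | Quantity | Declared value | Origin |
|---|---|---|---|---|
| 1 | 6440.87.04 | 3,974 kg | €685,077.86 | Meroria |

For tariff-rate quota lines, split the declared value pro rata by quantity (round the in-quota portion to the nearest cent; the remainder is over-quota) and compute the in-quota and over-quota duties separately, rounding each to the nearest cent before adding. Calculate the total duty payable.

€75,201.69

Line 1 (6440.87.04, Meroria, 3,974 kg, €685,077.86):
Code 6440.87.04 is under a tariff-rate quota (threshold 3,280 kg). In-quota: 3,280 kg at 6%; over-quota: 694 kg at 34.5%.
Pro-rata value split: in-quota = €685,077.86 × 3,280/3,974 = €565,439.20; over-quota = €685,077.86 − €565,439.20 = €119,638.66.
In-quota duty = €565,439.20 × 6% = €33,926.35. Over-quota duty = €119,638.66 × 34.5% = €41,275.34.
Line duty = €33,926.35 + €41,275.34 = €75,201.69.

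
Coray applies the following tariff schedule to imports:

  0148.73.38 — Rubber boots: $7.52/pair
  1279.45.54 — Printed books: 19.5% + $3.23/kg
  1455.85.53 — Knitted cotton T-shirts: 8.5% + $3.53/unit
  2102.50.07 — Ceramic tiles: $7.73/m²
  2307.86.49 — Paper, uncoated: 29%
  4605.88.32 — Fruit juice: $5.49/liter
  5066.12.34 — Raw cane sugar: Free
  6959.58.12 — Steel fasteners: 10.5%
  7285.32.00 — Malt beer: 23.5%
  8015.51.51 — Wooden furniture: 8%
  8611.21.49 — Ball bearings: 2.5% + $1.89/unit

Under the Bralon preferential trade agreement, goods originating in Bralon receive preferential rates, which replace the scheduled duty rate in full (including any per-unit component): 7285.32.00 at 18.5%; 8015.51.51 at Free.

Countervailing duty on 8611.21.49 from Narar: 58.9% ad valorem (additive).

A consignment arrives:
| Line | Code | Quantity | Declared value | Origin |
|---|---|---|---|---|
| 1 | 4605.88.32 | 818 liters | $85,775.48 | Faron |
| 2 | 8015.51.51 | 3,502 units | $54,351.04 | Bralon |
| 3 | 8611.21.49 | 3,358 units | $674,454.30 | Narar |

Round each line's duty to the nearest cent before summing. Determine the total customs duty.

$424,952.38

Line 1 (4605.88.32, Faron, 818 liters, $85,775.48):
Base rate for 4605.88.32 is $5.49/liter.
Duty = 818 × $5.49 = $4,490.82.
Line 2 (8015.51.51, Bralon, 3,502 units, $54,351.04):
Base rate for 8015.51.51 is 8%.
Origin Bralon qualifies under the Coray–Bralon agreement and 8015.51.51 is covered: preferential rate Free applies instead.
Duty = $54,351.04 × 0% = $0.00.
Line 3 (8611.21.49, Narar, 3,358 units, $674,454.30):
Base rate for 8611.21.49 is 2.5% + $1.89/unit.
Additional duty on 8611.21.49 from Narar: +58.9%. Applied ad valorem rate: 2.5% + 58.9% = 61.4%.
Duty = $674,454.30 × 61.4% + 3,358 × $1.89 = $420,461.56.
Total = $4,490.82 + $0.00 + $420,461.56 = $424,952.38.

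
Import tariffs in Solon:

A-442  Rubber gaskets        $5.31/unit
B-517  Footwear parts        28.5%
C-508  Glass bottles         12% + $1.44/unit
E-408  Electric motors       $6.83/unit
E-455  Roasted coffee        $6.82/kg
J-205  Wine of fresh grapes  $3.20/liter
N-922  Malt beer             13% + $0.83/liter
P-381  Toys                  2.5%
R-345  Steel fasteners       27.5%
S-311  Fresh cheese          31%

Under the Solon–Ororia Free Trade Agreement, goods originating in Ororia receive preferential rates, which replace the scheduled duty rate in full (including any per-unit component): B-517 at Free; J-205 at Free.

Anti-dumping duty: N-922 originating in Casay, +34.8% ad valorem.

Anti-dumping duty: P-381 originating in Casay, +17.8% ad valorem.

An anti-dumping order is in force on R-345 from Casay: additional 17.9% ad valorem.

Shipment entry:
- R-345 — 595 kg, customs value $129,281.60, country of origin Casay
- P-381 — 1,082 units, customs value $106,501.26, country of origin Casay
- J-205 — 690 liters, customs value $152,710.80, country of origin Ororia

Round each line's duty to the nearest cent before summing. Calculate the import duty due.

$80,313.61

Line 1 (R-345, Casay, 595 kg, $129,281.60):
Base rate for R-345 is 27.5%.
Additional duty on R-345 from Casay: +17.9%. Applied ad valorem rate: 27.5% + 17.9% = 45.4%.
Duty = $129,281.60 × 45.4% = $58,693.85.
Line 2 (P-381, Casay, 1,082 units, $106,501.26):
Base rate for P-381 is 2.5%.
Additional duty on P-381 from Casay: +17.8%. Applied ad valorem rate: 2.5% + 17.8% = 20.3%.
Duty = $106,501.26 × 20.3% = $21,619.76.
Line 3 (J-205, Ororia, 690 liters, $152,710.80):
Base rate for J-205 is $3.20/liter.
Origin Ororia qualifies under the Solon–Ororia agreement and J-205 is covered: preferential rate Free applies instead.
Duty = $152,710.80 × 0% = $0.00.
Total = $58,693.85 + $21,619.76 + $0.00 = $80,313.61.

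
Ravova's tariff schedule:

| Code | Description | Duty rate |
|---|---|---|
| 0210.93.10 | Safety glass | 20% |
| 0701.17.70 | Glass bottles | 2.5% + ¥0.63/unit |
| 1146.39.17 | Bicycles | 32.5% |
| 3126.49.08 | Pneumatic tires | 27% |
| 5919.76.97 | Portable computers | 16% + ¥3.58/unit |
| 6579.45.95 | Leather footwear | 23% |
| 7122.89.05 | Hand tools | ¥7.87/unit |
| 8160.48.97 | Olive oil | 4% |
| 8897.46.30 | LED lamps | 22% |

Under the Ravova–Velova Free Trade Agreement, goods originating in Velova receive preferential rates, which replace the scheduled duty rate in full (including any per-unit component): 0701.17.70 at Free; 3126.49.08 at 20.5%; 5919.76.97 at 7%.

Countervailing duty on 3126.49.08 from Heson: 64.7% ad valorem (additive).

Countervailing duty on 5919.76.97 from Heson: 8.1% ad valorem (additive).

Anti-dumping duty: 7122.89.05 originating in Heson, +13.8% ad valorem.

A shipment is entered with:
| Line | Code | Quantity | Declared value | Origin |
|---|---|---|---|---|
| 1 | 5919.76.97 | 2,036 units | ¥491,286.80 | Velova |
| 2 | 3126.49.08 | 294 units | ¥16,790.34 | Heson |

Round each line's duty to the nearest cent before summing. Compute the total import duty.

Line 1 (5919.76.97, Velova, 2,036 units, ¥491,286.80):
Base rate for 5919.76.97 is 16% + ¥3.58/unit.
Origin Velova qualifies under the Ravova–Velova agreement and 5919.76.97 is covered: preferential rate 7% applies instead.
The additional-duty order on 5919.76.97 targets Heson, not Velova; it does not apply.
Duty = ¥491,286.80 × 7% = ¥34,390.08.
Line 2 (3126.49.08, Heson, 294 units, ¥16,790.34):
Base rate for 3126.49.08 is 27%.
3126.49.08 has an FTA preferential rate, but origin Heson is not Velova; base rate stands.
Additional duty on 3126.49.08 from Heson: +64.7%. Applied ad valorem rate: 27% + 64.7% = 91.7%.
Duty = ¥16,790.34 × 91.7% = ¥15,396.74.
Total = ¥34,390.08 + ¥15,396.74 = ¥49,786.82.

¥49,786.82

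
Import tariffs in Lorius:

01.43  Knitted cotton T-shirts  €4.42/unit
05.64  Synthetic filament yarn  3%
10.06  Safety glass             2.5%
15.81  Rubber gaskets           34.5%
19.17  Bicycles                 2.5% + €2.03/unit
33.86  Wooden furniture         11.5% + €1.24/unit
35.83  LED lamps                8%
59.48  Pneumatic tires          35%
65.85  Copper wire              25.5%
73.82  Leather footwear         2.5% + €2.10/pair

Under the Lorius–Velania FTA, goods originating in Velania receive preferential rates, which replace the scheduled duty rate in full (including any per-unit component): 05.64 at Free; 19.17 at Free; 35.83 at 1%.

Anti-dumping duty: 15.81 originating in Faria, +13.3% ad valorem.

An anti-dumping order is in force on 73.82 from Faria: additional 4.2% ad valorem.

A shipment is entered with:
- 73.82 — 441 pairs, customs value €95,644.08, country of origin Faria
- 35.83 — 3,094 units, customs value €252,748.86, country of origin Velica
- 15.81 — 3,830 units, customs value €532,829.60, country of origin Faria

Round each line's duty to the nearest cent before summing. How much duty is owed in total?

€282,246.71

Line 1 (73.82, Faria, 441 pairs, €95,644.08):
Base rate for 73.82 is 2.5% + €2.10/pair.
Additional duty on 73.82 from Faria: +4.2%. Applied ad valorem rate: 2.5% + 4.2% = 6.7%.
Duty = €95,644.08 × 6.7% + 441 × €2.10 = €7,334.25.
Line 2 (35.83, Velica, 3,094 units, €252,748.86):
Base rate for 35.83 is 8%.
35.83 has an FTA preferential rate, but origin Velica is not Velania; base rate stands.
Duty = €252,748.86 × 8% = €20,219.91.
Line 3 (15.81, Faria, 3,830 units, €532,829.60):
Base rate for 15.81 is 34.5%.
Additional duty on 15.81 from Faria: +13.3%. Applied ad valorem rate: 34.5% + 13.3% = 47.8%.
Duty = €532,829.60 × 47.8% = €254,692.55.
Total = €7,334.25 + €20,219.91 + €254,692.55 = €282,246.71.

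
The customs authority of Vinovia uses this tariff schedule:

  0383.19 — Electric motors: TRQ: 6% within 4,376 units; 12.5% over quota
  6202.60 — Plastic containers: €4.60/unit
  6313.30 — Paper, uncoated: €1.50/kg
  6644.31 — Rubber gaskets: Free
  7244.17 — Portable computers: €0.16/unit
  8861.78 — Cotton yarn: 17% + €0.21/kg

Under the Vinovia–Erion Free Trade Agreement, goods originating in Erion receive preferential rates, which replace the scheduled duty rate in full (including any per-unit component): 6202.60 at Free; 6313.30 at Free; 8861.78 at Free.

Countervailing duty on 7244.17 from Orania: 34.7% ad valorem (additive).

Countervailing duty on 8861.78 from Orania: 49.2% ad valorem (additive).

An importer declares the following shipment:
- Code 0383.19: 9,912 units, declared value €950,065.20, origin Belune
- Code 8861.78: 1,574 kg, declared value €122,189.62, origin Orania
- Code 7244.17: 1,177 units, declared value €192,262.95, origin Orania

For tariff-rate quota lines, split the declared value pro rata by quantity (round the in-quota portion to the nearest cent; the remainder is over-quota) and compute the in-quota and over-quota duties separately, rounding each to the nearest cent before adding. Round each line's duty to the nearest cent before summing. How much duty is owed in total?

€239,618.21

Line 1 (0383.19, Belune, 9,912 units, €950,065.20):
Code 0383.19 is under a tariff-rate quota (threshold 4,376 units). In-quota: 4,376 units at 6%; over-quota: 5,536 units at 12.5%.
Pro-rata value split: in-quota = €950,065.20 × 4,376/9,912 = €419,439.60; over-quota = €950,065.20 − €419,439.60 = €530,625.60.
In-quota duty = €419,439.60 × 6% = €25,166.38. Over-quota duty = €530,625.60 × 12.5% = €66,328.20.
Line duty = €25,166.38 + €66,328.20 = €91,494.58.
Line 2 (8861.78, Orania, 1,574 kg, €122,189.62):
Base rate for 8861.78 is 17% + €0.21/kg.
8861.78 has an FTA preferential rate, but origin Orania is not Erion; base rate stands.
Additional duty on 8861.78 from Orania: +49.2%. Applied ad valorem rate: 17% + 49.2% = 66.2%.
Duty = €122,189.62 × 66.2% + 1,574 × €0.21 = €81,220.07.
Line 3 (7244.17, Orania, 1,177 units, €192,262.95):
Base rate for 7244.17 is €0.16/unit.
Additional duty on 7244.17 from Orania: +34.7% ad valorem. Applied ad valorem rate = 34.7%.
Duty = €192,262.95 × 34.7% + 1,177 × €0.16 = €66,903.56.
Total = €91,494.58 + €81,220.07 + €66,903.56 = €239,618.21.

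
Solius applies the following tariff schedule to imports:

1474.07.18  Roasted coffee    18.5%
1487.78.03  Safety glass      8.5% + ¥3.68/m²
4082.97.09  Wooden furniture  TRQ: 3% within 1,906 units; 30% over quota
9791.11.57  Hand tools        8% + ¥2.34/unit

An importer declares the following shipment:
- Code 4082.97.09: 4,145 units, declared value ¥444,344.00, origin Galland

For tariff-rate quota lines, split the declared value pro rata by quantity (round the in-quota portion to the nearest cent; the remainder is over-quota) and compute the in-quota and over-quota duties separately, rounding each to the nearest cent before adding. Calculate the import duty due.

Line 1 (4082.97.09, Galland, 4,145 units, ¥444,344.00):
Code 4082.97.09 is under a tariff-rate quota (threshold 1,906 units). In-quota: 1,906 units at 3%; over-quota: 2,239 units at 30%.
Pro-rata value split: in-quota = ¥444,344.00 × 1,906/4,145 = ¥204,323.20; over-quota = ¥444,344.00 − ¥204,323.20 = ¥240,020.80.
In-quota duty = ¥204,323.20 × 3% = ¥6,129.70. Over-quota duty = ¥240,020.80 × 30% = ¥72,006.24.
Line duty = ¥6,129.70 + ¥72,006.24 = ¥78,135.94.

¥78,135.94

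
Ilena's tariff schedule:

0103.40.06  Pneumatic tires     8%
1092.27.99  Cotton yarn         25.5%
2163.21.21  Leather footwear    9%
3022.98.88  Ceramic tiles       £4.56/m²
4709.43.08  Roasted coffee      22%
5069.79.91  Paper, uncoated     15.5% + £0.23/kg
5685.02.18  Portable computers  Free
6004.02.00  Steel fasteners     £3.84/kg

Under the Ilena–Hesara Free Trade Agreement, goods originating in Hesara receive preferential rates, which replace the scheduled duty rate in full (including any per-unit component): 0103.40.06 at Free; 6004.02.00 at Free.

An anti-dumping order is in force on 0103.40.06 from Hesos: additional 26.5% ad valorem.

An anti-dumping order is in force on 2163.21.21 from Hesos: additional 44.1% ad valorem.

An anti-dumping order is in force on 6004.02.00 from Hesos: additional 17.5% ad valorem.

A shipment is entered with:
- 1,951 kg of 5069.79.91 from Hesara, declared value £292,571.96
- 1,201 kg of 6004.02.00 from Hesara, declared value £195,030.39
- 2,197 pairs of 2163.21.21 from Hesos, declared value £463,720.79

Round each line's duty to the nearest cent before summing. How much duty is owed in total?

Line 1 (5069.79.91, Hesara, 1,951 kg, £292,571.96):
Base rate for 5069.79.91 is 15.5% + £0.23/kg.
Origin Hesara is the FTA partner but 5069.79.91 is not on the preference list; base rate stands.
Duty = £292,571.96 × 15.5% + 1,951 × £0.23 = £45,797.38.
Line 2 (6004.02.00, Hesara, 1,201 kg, £195,030.39):
Base rate for 6004.02.00 is £3.84/kg.
Origin Hesara qualifies under the Ilena–Hesara agreement and 6004.02.00 is covered: preferential rate Free applies instead.
The additional-duty order on 6004.02.00 targets Hesos, not Hesara; it does not apply.
Duty = £195,030.39 × 0% = £0.00.
Line 3 (2163.21.21, Hesos, 2,197 pairs, £463,720.79):
Base rate for 2163.21.21 is 9%.
Additional duty on 2163.21.21 from Hesos: +44.1%. Applied ad valorem rate: 9% + 44.1% = 53.1%.
Duty = £463,720.79 × 53.1% = £246,235.74.
Total = £45,797.38 + £0.00 + £246,235.74 = £292,033.12.

£292,033.12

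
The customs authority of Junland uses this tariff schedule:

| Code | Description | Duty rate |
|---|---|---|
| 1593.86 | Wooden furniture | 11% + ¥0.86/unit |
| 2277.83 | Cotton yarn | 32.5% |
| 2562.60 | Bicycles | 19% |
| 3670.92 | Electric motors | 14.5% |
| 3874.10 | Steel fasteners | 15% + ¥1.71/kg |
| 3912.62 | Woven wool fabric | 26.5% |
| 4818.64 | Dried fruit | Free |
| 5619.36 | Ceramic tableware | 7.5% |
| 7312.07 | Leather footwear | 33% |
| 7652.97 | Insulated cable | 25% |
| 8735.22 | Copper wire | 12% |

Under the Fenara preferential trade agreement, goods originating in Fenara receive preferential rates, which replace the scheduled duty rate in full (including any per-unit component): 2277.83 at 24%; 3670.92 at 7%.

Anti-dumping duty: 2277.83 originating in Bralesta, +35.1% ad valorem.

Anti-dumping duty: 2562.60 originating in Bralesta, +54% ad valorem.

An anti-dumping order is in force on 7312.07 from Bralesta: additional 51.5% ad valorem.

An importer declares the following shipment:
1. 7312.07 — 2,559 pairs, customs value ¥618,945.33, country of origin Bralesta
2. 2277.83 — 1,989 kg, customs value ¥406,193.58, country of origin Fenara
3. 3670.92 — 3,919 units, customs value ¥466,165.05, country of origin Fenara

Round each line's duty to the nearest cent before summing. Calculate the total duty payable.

Line 1 (7312.07, Bralesta, 2,559 pairs, ¥618,945.33):
Base rate for 7312.07 is 33%.
Additional duty on 7312.07 from Bralesta: +51.5%. Applied ad valorem rate: 33% + 51.5% = 84.5%.
Duty = ¥618,945.33 × 84.5% = ¥523,008.80.
Line 2 (2277.83, Fenara, 1,989 kg, ¥406,193.58):
Base rate for 2277.83 is 32.5%.
Origin Fenara qualifies under the Junland–Fenara agreement and 2277.83 is covered: preferential rate 24% applies instead.
The additional-duty order on 2277.83 targets Bralesta, not Fenara; it does not apply.
Duty = ¥406,193.58 × 24% = ¥97,486.46.
Line 3 (3670.92, Fenara, 3,919 units, ¥466,165.05):
Base rate for 3670.92 is 14.5%.
Origin Fenara qualifies under the Junland–Fenara agreement and 3670.92 is covered: preferential rate 7% applies instead.
Duty = ¥466,165.05 × 7% = ¥32,631.55.
Total = ¥523,008.80 + ¥97,486.46 + ¥32,631.55 = ¥653,126.81.

¥653,126.81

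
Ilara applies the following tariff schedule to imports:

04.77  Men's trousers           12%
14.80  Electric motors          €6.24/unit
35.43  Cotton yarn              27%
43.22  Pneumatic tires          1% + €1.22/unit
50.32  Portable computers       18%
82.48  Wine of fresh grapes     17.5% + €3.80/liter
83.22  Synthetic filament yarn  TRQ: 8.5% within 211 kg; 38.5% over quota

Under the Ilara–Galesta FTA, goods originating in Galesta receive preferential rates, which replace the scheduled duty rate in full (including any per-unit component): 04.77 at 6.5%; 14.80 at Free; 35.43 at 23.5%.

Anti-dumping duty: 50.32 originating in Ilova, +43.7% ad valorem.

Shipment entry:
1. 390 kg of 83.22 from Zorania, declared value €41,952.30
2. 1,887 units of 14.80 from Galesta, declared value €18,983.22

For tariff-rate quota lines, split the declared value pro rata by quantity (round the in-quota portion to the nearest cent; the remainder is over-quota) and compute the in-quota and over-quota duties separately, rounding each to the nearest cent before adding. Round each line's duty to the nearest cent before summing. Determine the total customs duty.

€9,342.46

Line 1 (83.22, Zorania, 390 kg, €41,952.30):
Code 83.22 is under a tariff-rate quota (threshold 211 kg). In-quota: 211 kg at 8.5%; over-quota: 179 kg at 38.5%.
Pro-rata value split: in-quota = €41,952.30 × 211/390 = €22,697.27; over-quota = €41,952.30 − €22,697.27 = €19,255.03.
In-quota duty = €22,697.27 × 8.5% = €1,929.27. Over-quota duty = €19,255.03 × 38.5% = €7,413.19.
Line duty = €1,929.27 + €7,413.19 = €9,342.46.
Line 2 (14.80, Galesta, 1,887 units, €18,983.22):
Base rate for 14.80 is €6.24/unit.
Origin Galesta qualifies under the Ilara–Galesta agreement and 14.80 is covered: preferential rate Free applies instead.
Duty = €18,983.22 × 0% = €0.00.
Total = €9,342.46 + €0.00 = €9,342.46.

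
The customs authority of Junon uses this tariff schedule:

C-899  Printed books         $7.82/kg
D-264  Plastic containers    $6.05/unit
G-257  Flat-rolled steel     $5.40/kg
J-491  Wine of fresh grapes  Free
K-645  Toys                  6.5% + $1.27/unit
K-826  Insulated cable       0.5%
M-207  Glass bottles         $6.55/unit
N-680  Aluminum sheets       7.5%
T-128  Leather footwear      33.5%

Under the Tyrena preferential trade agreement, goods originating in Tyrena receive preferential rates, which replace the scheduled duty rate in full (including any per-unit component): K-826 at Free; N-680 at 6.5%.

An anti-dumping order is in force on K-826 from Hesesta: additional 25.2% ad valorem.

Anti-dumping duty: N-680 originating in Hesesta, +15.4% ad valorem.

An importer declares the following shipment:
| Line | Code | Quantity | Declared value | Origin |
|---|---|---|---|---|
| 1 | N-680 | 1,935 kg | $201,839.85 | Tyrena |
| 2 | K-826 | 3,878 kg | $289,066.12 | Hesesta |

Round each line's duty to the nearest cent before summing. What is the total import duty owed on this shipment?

Line 1 (N-680, Tyrena, 1,935 kg, $201,839.85):
Base rate for N-680 is 7.5%.
Origin Tyrena qualifies under the Junon–Tyrena agreement and N-680 is covered: preferential rate 6.5% applies instead.
The additional-duty order on N-680 targets Hesesta, not Tyrena; it does not apply.
Duty = $201,839.85 × 6.5% = $13,119.59.
Line 2 (K-826, Hesesta, 3,878 kg, $289,066.12):
Base rate for K-826 is 0.5%.
K-826 has an FTA preferential rate, but origin Hesesta is not Tyrena; base rate stands.
Additional duty on K-826 from Hesesta: +25.2%. Applied ad valorem rate: 0.5% + 25.2% = 25.7%.
Duty = $289,066.12 × 25.7% = $74,289.99.
Total = $13,119.59 + $74,289.99 = $87,409.58.

$87,409.58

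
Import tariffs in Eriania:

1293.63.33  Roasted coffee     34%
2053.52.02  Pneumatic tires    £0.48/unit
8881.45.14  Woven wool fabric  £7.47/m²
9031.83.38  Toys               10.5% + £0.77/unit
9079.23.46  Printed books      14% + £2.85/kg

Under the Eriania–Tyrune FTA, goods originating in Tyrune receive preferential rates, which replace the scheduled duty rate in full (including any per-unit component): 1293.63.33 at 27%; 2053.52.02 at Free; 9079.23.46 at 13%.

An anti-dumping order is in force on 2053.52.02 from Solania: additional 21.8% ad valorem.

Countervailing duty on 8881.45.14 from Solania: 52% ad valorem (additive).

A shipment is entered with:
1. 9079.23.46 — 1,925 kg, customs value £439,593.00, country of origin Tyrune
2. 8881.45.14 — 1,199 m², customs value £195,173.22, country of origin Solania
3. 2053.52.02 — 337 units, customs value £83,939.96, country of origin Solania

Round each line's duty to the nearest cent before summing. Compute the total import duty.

Line 1 (9079.23.46, Tyrune, 1,925 kg, £439,593.00):
Base rate for 9079.23.46 is 14% + £2.85/kg.
Origin Tyrune qualifies under the Eriania–Tyrune agreement and 9079.23.46 is covered: preferential rate 13% applies instead.
Duty = £439,593.00 × 13% = £57,147.09.
Line 2 (8881.45.14, Solania, 1,199 m², £195,173.22):
Base rate for 8881.45.14 is £7.47/m².
Additional duty on 8881.45.14 from Solania: +52% ad valorem. Applied ad valorem rate = 52%.
Duty = £195,173.22 × 52% + 1,199 × £7.47 = £110,446.60.
Line 3 (2053.52.02, Solania, 337 units, £83,939.96):
Base rate for 2053.52.02 is £0.48/unit.
2053.52.02 has an FTA preferential rate, but origin Solania is not Tyrune; base rate stands.
Additional duty on 2053.52.02 from Solania: +21.8% ad valorem. Applied ad valorem rate = 21.8%.
Duty = £83,939.96 × 21.8% + 337 × £0.48 = £18,460.67.
Total = £57,147.09 + £110,446.60 + £18,460.67 = £186,054.36.

£186,054.36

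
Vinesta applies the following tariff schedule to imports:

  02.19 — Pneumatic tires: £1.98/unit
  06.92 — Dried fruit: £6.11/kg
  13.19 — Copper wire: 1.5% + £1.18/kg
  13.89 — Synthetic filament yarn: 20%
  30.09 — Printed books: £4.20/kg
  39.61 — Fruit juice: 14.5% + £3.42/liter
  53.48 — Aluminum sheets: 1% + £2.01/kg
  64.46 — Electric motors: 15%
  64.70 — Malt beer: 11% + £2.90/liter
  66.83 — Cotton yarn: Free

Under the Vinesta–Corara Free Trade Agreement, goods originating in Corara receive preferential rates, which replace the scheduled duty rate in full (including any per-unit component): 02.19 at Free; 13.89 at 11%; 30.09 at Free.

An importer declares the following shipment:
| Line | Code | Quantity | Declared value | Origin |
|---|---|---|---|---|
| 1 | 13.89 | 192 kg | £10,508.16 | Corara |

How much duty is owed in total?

Line 1 (13.89, Corara, 192 kg, £10,508.16):
Base rate for 13.89 is 20%.
Origin Corara qualifies under the Vinesta–Corara agreement and 13.89 is covered: preferential rate 11% applies instead.
Duty = £10,508.16 × 11% = £1,155.90.

£1,155.90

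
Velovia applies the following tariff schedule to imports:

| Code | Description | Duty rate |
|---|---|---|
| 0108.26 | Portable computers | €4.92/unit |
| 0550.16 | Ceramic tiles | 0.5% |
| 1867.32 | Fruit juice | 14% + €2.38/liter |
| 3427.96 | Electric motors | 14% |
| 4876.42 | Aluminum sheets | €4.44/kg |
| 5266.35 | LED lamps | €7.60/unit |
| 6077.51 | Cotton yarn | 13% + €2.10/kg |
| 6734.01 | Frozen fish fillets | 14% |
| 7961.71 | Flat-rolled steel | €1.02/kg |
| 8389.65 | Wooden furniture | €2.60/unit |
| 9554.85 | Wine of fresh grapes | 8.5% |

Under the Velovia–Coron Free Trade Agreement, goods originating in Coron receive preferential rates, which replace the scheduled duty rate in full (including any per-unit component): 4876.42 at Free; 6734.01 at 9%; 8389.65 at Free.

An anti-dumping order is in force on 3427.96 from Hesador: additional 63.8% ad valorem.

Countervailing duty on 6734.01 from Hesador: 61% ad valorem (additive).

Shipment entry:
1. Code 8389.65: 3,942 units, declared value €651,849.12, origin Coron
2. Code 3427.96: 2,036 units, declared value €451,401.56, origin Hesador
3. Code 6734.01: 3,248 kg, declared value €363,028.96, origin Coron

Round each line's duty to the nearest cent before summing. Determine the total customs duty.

€383,863.02

Line 1 (8389.65, Coron, 3,942 units, €651,849.12):
Base rate for 8389.65 is €2.60/unit.
Origin Coron qualifies under the Velovia–Coron agreement and 8389.65 is covered: preferential rate Free applies instead.
Duty = €651,849.12 × 0% = €0.00.
Line 2 (3427.96, Hesador, 2,036 units, €451,401.56):
Base rate for 3427.96 is 14%.
Additional duty on 3427.96 from Hesador: +63.8%. Applied ad valorem rate: 14% + 63.8% = 77.8%.
Duty = €451,401.56 × 77.8% = €351,190.41.
Line 3 (6734.01, Coron, 3,248 kg, €363,028.96):
Base rate for 6734.01 is 14%.
Origin Coron qualifies under the Velovia–Coron agreement and 6734.01 is covered: preferential rate 9% applies instead.
The additional-duty order on 6734.01 targets Hesador, not Coron; it does not apply.
Duty = €363,028.96 × 9% = €32,672.61.
Total = €0.00 + €351,190.41 + €32,672.61 = €383,863.02.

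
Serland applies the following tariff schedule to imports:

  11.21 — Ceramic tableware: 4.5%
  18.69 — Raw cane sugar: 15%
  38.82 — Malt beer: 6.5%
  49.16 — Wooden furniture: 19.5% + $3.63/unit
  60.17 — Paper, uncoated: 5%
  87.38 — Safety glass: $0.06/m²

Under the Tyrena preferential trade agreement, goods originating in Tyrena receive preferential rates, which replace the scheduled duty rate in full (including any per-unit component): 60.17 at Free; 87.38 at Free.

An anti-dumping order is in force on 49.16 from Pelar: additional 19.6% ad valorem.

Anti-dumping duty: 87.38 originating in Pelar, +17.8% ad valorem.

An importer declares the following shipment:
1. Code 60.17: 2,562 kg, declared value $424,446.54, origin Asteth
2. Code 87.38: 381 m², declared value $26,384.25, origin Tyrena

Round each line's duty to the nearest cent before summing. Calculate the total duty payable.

$21,222.33

Line 1 (60.17, Asteth, 2,562 kg, $424,446.54):
Base rate for 60.17 is 5%.
60.17 has an FTA preferential rate, but origin Asteth is not Tyrena; base rate stands.
Duty = $424,446.54 × 5% = $21,222.33.
Line 2 (87.38, Tyrena, 381 m², $26,384.25):
Base rate for 87.38 is $0.06/m².
Origin Tyrena qualifies under the Serland–Tyrena agreement and 87.38 is covered: preferential rate Free applies instead.
The additional-duty order on 87.38 targets Pelar, not Tyrena; it does not apply.
Duty = $26,384.25 × 0% = $0.00.
Total = $21,222.33 + $0.00 = $21,222.33.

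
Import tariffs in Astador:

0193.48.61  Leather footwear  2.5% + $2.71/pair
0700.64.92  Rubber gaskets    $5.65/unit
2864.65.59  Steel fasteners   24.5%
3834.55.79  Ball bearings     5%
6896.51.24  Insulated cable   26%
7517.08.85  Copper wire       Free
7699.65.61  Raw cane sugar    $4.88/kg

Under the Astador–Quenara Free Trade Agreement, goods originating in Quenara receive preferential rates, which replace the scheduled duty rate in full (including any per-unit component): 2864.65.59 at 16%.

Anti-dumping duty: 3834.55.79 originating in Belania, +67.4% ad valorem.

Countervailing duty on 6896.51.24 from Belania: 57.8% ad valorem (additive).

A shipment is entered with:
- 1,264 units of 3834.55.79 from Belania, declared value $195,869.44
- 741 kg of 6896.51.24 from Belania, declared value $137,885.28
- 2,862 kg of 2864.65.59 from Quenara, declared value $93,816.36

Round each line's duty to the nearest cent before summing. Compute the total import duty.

Line 1 (3834.55.79, Belania, 1,264 units, $195,869.44):
Base rate for 3834.55.79 is 5%.
Additional duty on 3834.55.79 from Belania: +67.4%. Applied ad valorem rate: 5% + 67.4% = 72.4%.
Duty = $195,869.44 × 72.4% = $141,809.47.
Line 2 (6896.51.24, Belania, 741 kg, $137,885.28):
Base rate for 6896.51.24 is 26%.
Additional duty on 6896.51.24 from Belania: +57.8%. Applied ad valorem rate: 26% + 57.8% = 83.8%.
Duty = $137,885.28 × 83.8% = $115,547.86.
Line 3 (2864.65.59, Quenara, 2,862 kg, $93,816.36):
Base rate for 2864.65.59 is 24.5%.
Origin Quenara qualifies under the Astador–Quenara agreement and 2864.65.59 is covered: preferential rate 16% applies instead.
Duty = $93,816.36 × 16% = $15,010.62.
Total = $141,809.47 + $115,547.86 + $15,010.62 = $272,367.95.

$272,367.95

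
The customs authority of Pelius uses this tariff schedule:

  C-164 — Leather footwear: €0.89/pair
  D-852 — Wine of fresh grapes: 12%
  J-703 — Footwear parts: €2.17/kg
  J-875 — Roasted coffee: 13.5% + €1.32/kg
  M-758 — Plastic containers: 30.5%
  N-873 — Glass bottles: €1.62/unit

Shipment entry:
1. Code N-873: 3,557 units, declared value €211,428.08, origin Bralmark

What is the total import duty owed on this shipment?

€5,762.34

Line 1 (N-873, Bralmark, 3,557 units, €211,428.08):
Base rate for N-873 is €1.62/unit.
Duty = 3,557 × €1.62 = €5,762.34.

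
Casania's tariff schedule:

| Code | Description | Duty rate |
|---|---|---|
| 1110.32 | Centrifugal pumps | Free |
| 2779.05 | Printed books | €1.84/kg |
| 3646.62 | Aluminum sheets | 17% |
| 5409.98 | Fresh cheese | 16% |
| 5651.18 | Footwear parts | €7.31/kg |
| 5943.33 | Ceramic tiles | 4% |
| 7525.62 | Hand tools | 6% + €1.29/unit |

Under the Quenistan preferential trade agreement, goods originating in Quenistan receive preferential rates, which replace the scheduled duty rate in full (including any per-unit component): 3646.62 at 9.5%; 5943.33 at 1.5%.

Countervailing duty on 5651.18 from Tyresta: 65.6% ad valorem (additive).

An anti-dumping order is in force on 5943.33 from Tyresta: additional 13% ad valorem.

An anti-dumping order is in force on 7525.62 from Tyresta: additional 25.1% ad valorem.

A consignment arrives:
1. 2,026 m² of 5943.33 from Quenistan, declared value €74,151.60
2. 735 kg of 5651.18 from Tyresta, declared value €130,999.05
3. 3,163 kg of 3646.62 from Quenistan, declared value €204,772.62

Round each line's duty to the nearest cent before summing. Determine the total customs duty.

€111,873.90

Line 1 (5943.33, Quenistan, 2,026 m², €74,151.60):
Base rate for 5943.33 is 4%.
Origin Quenistan qualifies under the Casania–Quenistan agreement and 5943.33 is covered: preferential rate 1.5% applies instead.
The additional-duty order on 5943.33 targets Tyresta, not Quenistan; it does not apply.
Duty = €74,151.60 × 1.5% = €1,112.27.
Line 2 (5651.18, Tyresta, 735 kg, €130,999.05):
Base rate for 5651.18 is €7.31/kg.
Additional duty on 5651.18 from Tyresta: +65.6% ad valorem. Applied ad valorem rate = 65.6%.
Duty = €130,999.05 × 65.6% + 735 × €7.31 = €91,308.23.
Line 3 (3646.62, Quenistan, 3,163 kg, €204,772.62):
Base rate for 3646.62 is 17%.
Origin Quenistan qualifies under the Casania–Quenistan agreement and 3646.62 is covered: preferential rate 9.5% applies instead.
Duty = €204,772.62 × 9.5% = €19,453.40.
Total = €1,112.27 + €91,308.23 + €19,453.40 = €111,873.90.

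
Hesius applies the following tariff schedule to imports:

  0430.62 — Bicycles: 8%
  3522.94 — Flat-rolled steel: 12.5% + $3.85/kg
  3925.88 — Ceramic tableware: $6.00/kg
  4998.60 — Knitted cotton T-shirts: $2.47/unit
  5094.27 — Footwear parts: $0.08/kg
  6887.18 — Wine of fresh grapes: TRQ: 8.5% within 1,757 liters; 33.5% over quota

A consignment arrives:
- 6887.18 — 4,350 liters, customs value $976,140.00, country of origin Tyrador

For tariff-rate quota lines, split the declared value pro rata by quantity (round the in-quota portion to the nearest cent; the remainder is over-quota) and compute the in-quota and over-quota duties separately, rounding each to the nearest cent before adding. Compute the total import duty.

$228,439.20

Line 1 (6887.18, Tyrador, 4,350 liters, $976,140.00):
Code 6887.18 is under a tariff-rate quota (threshold 1,757 liters). In-quota: 1,757 liters at 8.5%; over-quota: 2,593 liters at 33.5%.
Pro-rata value split: in-quota = $976,140.00 × 1,757/4,350 = $394,270.80; over-quota = $976,140.00 − $394,270.80 = $581,869.20.
In-quota duty = $394,270.80 × 8.5% = $33,513.02. Over-quota duty = $581,869.20 × 33.5% = $194,926.18.
Line duty = $33,513.02 + $194,926.18 = $228,439.20.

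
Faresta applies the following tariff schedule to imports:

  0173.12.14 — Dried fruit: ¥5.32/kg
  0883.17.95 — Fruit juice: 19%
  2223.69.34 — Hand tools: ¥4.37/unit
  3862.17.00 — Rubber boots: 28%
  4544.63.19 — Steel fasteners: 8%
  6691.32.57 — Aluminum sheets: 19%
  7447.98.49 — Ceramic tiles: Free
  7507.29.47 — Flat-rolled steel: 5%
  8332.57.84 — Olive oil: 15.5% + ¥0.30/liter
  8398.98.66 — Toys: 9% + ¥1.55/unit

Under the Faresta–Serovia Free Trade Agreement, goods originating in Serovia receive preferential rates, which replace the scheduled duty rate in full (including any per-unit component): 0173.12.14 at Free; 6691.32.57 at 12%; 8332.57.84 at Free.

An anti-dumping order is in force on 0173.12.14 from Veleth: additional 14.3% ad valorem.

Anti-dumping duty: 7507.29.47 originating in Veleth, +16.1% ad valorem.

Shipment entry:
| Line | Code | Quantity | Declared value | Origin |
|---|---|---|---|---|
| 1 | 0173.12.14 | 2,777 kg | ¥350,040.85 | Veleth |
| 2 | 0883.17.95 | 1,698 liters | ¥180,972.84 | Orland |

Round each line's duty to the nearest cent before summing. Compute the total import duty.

Line 1 (0173.12.14, Veleth, 2,777 kg, ¥350,040.85):
Base rate for 0173.12.14 is ¥5.32/kg.
0173.12.14 has an FTA preferential rate, but origin Veleth is not Serovia; base rate stands.
Additional duty on 0173.12.14 from Veleth: +14.3% ad valorem. Applied ad valorem rate = 14.3%.
Duty = ¥350,040.85 × 14.3% + 2,777 × ¥5.32 = ¥64,829.48.
Line 2 (0883.17.95, Orland, 1,698 liters, ¥180,972.84):
Base rate for 0883.17.95 is 19%.
Duty = ¥180,972.84 × 19% = ¥34,384.84.
Total = ¥64,829.48 + ¥34,384.84 = ¥99,214.32.

¥99,214.32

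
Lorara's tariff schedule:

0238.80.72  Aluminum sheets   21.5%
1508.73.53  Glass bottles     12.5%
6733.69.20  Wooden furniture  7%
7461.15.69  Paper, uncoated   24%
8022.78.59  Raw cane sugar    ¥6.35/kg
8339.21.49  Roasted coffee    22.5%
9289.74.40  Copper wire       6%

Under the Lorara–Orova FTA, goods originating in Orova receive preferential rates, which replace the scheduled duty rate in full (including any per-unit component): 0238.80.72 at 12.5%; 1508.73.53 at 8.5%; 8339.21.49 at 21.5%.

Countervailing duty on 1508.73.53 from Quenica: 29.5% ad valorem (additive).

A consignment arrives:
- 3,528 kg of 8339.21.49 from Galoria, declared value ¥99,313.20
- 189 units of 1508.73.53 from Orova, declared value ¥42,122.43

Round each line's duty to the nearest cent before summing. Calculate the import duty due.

Line 1 (8339.21.49, Galoria, 3,528 kg, ¥99,313.20):
Base rate for 8339.21.49 is 22.5%.
8339.21.49 has an FTA preferential rate, but origin Galoria is not Orova; base rate stands.
Duty = ¥99,313.20 × 22.5% = ¥22,345.47.
Line 2 (1508.73.53, Orova, 189 units, ¥42,122.43):
Base rate for 1508.73.53 is 12.5%.
Origin Orova qualifies under the Lorara–Orova agreement and 1508.73.53 is covered: preferential rate 8.5% applies instead.
The additional-duty order on 1508.73.53 targets Quenica, not Orova; it does not apply.
Duty = ¥42,122.43 × 8.5% = ¥3,580.41.
Total = ¥22,345.47 + ¥3,580.41 = ¥25,925.88.

¥25,925.88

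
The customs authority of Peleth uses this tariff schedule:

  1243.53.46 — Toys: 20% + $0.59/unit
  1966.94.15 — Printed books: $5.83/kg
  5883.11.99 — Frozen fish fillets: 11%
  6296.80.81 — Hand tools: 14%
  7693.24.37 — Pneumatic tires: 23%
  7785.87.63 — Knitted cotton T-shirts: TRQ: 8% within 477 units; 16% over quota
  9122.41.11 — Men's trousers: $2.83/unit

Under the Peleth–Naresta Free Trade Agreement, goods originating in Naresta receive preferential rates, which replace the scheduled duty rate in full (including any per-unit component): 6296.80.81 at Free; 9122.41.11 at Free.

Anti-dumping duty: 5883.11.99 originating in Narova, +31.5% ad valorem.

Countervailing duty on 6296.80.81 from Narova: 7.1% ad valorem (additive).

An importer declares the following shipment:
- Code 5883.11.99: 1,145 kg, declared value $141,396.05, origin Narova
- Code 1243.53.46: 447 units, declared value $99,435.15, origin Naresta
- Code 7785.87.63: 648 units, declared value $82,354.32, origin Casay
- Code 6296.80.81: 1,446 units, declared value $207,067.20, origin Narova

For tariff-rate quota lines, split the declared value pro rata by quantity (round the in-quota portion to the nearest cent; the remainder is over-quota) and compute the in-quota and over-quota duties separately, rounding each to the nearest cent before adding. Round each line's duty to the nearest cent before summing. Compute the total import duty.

Line 1 (5883.11.99, Narova, 1,145 kg, $141,396.05):
Base rate for 5883.11.99 is 11%.
Additional duty on 5883.11.99 from Narova: +31.5%. Applied ad valorem rate: 11% + 31.5% = 42.5%.
Duty = $141,396.05 × 42.5% = $60,093.32.
Line 2 (1243.53.46, Naresta, 447 units, $99,435.15):
Base rate for 1243.53.46 is 20% + $0.59/unit.
Origin Naresta is the FTA partner but 1243.53.46 is not on the preference list; base rate stands.
Duty = $99,435.15 × 20% + 447 × $0.59 = $20,150.76.
Line 3 (7785.87.63, Casay, 648 units, $82,354.32):
Code 7785.87.63 is under a tariff-rate quota (threshold 477 units). In-quota: 477 units at 8%; over-quota: 171 units at 16%.
Pro-rata value split: in-quota = $82,354.32 × 477/648 = $60,621.93; over-quota = $82,354.32 − $60,621.93 = $21,732.39.
In-quota duty = $60,621.93 × 8% = $4,849.75. Over-quota duty = $21,732.39 × 16% = $3,477.18.
Line duty = $4,849.75 + $3,477.18 = $8,326.93.
Line 4 (6296.80.81, Narova, 1,446 units, $207,067.20):
Base rate for 6296.80.81 is 14%.
6296.80.81 has an FTA preferential rate, but origin Narova is not Naresta; base rate stands.
Additional duty on 6296.80.81 from Narova: +7.1%. Applied ad valorem rate: 14% + 7.1% = 21.1%.
Duty = $207,067.20 × 21.1% = $43,691.18.
Total = $60,093.32 + $20,150.76 + $8,326.93 + $43,691.18 = $132,262.19.

$132,262.19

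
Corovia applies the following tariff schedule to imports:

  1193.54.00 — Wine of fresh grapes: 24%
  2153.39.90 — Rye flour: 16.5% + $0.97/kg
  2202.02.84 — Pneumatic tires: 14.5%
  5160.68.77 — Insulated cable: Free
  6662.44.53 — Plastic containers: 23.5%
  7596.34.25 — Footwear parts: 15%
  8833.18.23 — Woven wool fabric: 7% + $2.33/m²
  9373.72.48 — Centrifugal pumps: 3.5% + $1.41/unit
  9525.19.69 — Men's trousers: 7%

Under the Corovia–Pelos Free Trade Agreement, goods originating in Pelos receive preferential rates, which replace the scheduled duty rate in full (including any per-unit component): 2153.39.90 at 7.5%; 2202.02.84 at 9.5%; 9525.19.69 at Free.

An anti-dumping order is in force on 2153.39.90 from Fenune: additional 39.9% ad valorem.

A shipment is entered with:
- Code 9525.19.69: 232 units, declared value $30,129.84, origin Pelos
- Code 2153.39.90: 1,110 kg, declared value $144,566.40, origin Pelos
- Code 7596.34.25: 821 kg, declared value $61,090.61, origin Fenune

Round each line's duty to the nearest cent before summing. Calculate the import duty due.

$20,006.07

Line 1 (9525.19.69, Pelos, 232 units, $30,129.84):
Base rate for 9525.19.69 is 7%.
Origin Pelos qualifies under the Corovia–Pelos agreement and 9525.19.69 is covered: preferential rate Free applies instead.
Duty = $30,129.84 × 0% = $0.00.
Line 2 (2153.39.90, Pelos, 1,110 kg, $144,566.40):
Base rate for 2153.39.90 is 16.5% + $0.97/kg.
Origin Pelos qualifies under the Corovia–Pelos agreement and 2153.39.90 is covered: preferential rate 7.5% applies instead.
The additional-duty order on 2153.39.90 targets Fenune, not Pelos; it does not apply.
Duty = $144,566.40 × 7.5% = $10,842.48.
Line 3 (7596.34.25, Fenune, 821 kg, $61,090.61):
Base rate for 7596.34.25 is 15%.
Duty = $61,090.61 × 15% = $9,163.59.
Total = $0.00 + $10,842.48 + $9,163.59 = $20,006.07.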